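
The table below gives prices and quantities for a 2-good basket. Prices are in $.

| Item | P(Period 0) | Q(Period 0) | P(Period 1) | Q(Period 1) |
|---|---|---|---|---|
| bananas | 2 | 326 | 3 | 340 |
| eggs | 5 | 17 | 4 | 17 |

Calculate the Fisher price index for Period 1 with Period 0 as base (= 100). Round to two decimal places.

142.07

Laspeyres component (base-period weights):
ΣP(Period 1)Q(Period 0) = 3×326 + 4×17 = 978 + 68 = 1046
ΣP(Period 0)Q(Period 0) = 2×326 + 5×17 = 652 + 85 = 737
L = 1046 / 737 × 100 = 141.9267
Paasche component (current-period weights):
ΣP(Period 1)Q(Period 1) = 3×340 + 4×17 = 1020 + 68 = 1088
ΣP(Period 0)Q(Period 1) = 2×340 + 5×17 = 680 + 85 = 765
P = 1088 / 765 × 100 = 142.2222
Fisher = √(L × P) = √(141.9267 × 142.2222) = 142.0744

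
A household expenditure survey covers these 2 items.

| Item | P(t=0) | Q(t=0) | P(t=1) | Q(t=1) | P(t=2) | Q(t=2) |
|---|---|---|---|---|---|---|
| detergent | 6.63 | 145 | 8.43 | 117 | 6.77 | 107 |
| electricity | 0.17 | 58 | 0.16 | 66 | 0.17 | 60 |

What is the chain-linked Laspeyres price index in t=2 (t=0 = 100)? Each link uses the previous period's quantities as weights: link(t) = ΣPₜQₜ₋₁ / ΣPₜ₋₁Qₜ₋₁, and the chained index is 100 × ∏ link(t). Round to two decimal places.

Link t=0→t=1:
ΣP(t=1)Q(t=0) = 8.43×145 + 0.16×58 = 1222.35 + 9.28 = 1231.63
ΣP(t=0)Q(t=0) = 6.63×145 + 0.17×58 = 961.35 + 9.86 = 971.21
link = 1231.63/971.21 = 1.268140
Link t=1→t=2:
ΣP(t=2)Q(t=1) = 6.77×117 + 0.17×66 = 792.09 + 11.22 = 803.31
ΣP(t=1)Q(t=1) = 8.43×117 + 0.16×66 = 986.31 + 10.56 = 996.87
link = 803.31/996.87 = 0.805832
Chained index = 100 × 1.268140 × 0.805832 = 102.1908

102.19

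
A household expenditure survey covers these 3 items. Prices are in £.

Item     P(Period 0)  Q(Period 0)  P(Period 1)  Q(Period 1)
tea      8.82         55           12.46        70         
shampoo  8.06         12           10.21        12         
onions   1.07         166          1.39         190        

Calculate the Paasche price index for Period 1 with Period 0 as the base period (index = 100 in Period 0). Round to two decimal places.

Paasche price index uses current-period quantities as weights.
ΣP(Period 1)·Q(Period 1) = 12.46×70 + 10.21×12 + 1.39×190 = 872.2 + 122.52 + 264.1 = 1258.82
ΣP(Period 0)·Q(Period 1) = 8.82×70 + 8.06×12 + 1.07×190 = 617.4 + 96.72 + 203.3 = 917.42
Index = 1258.82 / 917.42 × 100 = 137.2131

137.21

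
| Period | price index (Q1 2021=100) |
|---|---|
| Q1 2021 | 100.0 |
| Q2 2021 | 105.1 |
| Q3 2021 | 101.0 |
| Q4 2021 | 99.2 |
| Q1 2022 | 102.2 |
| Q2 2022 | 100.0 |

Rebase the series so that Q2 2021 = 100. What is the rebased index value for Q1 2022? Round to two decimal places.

Rebased(Q1 2022) = 102.2 / 105.1 × 100 = 97.2407

97.24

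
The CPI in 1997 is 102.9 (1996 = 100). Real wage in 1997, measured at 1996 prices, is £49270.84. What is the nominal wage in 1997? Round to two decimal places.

Nominal = Real × (Index/100) = 49270.84 × (102.9/100)
        = 49270.84 × 1.029 = 50699.6944

50699.69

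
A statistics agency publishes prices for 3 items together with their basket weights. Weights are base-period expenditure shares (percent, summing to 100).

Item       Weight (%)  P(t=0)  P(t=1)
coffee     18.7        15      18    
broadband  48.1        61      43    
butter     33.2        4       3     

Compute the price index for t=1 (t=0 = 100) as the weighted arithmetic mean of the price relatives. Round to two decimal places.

coffee: 18.7 × (18/15) = 18.7 × 1.200000 = 22.4400
broadband: 48.1 × (43/61) = 48.1 × 0.704918 = 33.9066
butter: 33.2 × (3/4) = 33.2 × 0.750000 = 24.9000
Index = Σ wᵢ·(p₁ᵢ/p₀ᵢ) = 22.4400 + 33.9066 + 24.9000 = 81.2466

81.25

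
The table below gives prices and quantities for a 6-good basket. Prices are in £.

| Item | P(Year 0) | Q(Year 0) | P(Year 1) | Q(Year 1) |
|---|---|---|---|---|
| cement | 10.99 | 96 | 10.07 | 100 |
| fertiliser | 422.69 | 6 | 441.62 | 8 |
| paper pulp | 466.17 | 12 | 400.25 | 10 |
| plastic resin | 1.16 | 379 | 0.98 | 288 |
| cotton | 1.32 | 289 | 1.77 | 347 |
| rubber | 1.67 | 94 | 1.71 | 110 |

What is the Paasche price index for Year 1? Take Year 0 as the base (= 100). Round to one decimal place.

95.1

Paasche price index uses current-period quantities as weights.
ΣP(Year 1)·Q(Year 1) = 10.07×100 + 441.62×8 + 400.25×10 + 0.98×288 + 1.77×347 + 1.71×110 = 1007 + 3532.96 + 4002.5 + 282.24 + 614.19 + 188.1 = 9626.99
ΣP(Year 0)·Q(Year 1) = 10.99×100 + 422.69×8 + 466.17×10 + 1.16×288 + 1.32×347 + 1.67×110 = 1099 + 3381.52 + 4661.7 + 334.08 + 458.04 + 183.7 = 10118.04
Index = 9626.99 / 10118.04 × 100 = 95.1468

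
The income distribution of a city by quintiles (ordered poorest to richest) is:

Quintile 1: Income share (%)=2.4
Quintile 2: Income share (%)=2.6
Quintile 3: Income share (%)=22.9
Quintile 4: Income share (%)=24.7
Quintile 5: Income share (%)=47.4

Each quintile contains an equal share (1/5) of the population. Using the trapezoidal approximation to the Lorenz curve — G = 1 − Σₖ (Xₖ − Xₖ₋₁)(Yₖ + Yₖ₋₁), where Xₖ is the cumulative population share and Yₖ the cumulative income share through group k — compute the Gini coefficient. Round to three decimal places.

Cumulative income shares Yₖ: 0.0240, 0.0500, 0.2790, 0.5260, 1.0000
Σ (Xₖ−Xₖ₋₁)(Yₖ+Yₖ₋₁) = (1/5)(0.0240+0.0000) + (1/5)(0.0500+0.0240) + (1/5)(0.2790+0.0500) + (1/5)(0.5260+0.2790) + (1/5)(1.0000+0.5260)
  = 0.0048 + 0.0148 + 0.0658 + 0.1610 + 0.3052 = 0.5516
G = 1 − 0.5516 = 0.4484

0.448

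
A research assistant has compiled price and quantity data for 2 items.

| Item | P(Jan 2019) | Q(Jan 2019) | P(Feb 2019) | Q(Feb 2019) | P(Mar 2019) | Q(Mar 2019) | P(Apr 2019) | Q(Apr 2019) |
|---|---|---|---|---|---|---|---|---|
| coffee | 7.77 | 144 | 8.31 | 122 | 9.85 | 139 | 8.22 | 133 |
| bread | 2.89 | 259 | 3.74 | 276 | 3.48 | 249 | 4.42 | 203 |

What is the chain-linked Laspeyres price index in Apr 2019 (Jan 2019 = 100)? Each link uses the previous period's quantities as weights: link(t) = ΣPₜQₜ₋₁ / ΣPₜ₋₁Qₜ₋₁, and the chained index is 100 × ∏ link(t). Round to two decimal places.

122.94

Link Jan 2019→Feb 2019:
ΣP(Feb 2019)Q(Jan 2019) = 8.31×144 + 3.74×259 = 1196.64 + 968.66 = 2165.3
ΣP(Jan 2019)Q(Jan 2019) = 7.77×144 + 2.89×259 = 1118.88 + 748.51 = 1867.39
link = 2165.3/1867.39 = 1.159533
Link Feb 2019→Mar 2019:
ΣP(Mar 2019)Q(Feb 2019) = 9.85×122 + 3.48×276 = 1201.7 + 960.48 = 2162.18
ΣP(Feb 2019)Q(Feb 2019) = 8.31×122 + 3.74×276 = 1013.82 + 1032.24 = 2046.06
link = 2162.18/2046.06 = 1.056753
Link Mar 2019→Apr 2019:
ΣP(Apr 2019)Q(Mar 2019) = 8.22×139 + 4.42×249 = 1142.58 + 1100.58 = 2243.16
ΣP(Mar 2019)Q(Mar 2019) = 9.85×139 + 3.48×249 = 1369.15 + 866.52 = 2235.67
link = 2243.16/2235.67 = 1.003350
Chained index = 100 × 1.159533 × 1.056753 × 1.003350 = 122.9445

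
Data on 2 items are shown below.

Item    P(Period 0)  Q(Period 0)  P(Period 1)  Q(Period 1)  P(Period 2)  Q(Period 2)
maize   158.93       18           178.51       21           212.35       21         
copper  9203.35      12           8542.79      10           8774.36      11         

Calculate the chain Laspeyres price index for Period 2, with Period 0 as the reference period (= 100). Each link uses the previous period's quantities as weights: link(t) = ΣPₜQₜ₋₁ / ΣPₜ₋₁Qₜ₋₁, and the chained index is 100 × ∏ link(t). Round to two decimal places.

96.48

Link Period 0→Period 1:
ΣP(Period 1)Q(Period 0) = 178.51×18 + 8542.79×12 = 3213.18 + 102513.48 = 105726.66
ΣP(Period 0)Q(Period 0) = 158.93×18 + 9203.35×12 = 2860.74 + 110440.2 = 113300.94
link = 105726.66/113300.94 = 0.933149
Link Period 1→Period 2:
ΣP(Period 2)Q(Period 1) = 212.35×21 + 8774.36×10 = 4459.35 + 87743.6 = 92202.95
ΣP(Period 1)Q(Period 1) = 178.51×21 + 8542.79×10 = 3748.71 + 85427.9 = 89176.61
link = 92202.95/89176.61 = 1.033936
Chained index = 100 × 0.933149 × 1.033936 = 96.4817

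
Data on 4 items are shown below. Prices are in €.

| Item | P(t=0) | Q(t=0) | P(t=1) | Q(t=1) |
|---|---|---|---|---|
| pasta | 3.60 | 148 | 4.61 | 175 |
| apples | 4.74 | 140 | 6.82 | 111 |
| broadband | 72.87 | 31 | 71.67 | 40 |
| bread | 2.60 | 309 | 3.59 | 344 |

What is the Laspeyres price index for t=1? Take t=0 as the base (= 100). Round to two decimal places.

116.66

Laspeyres price index uses base-period quantities as weights.
ΣP(t=1)·Q(t=0) = 4.61×148 + 6.82×140 + 71.67×31 + 3.59×309 = 682.28 + 954.8 + 2221.77 + 1109.31 = 4968.16
ΣP(t=0)·Q(t=0) = 3.60×148 + 4.74×140 + 72.87×31 + 2.60×309 = 532.8 + 663.6 + 2258.97 + 803.4 = 4258.77
Index = 4968.16 / 4258.77 × 100 = 116.6572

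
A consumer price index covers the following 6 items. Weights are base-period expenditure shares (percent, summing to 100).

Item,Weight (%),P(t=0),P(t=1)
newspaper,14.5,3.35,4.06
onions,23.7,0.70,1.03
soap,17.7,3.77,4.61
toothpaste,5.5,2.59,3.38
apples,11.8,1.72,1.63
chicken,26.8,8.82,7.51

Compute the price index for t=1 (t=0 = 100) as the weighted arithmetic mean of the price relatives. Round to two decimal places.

newspaper: 14.5 × (4.06/3.35) = 14.5 × 1.211940 = 17.5731
onions: 23.7 × (1.03/0.70) = 23.7 × 1.471429 = 34.8729
soap: 17.7 × (4.61/3.77) = 17.7 × 1.222812 = 21.6438
toothpaste: 5.5 × (3.38/2.59) = 5.5 × 1.305019 = 7.1776
apples: 11.8 × (1.63/1.72) = 11.8 × 0.947674 = 11.1826
chicken: 26.8 × (7.51/8.82) = 26.8 × 0.851474 = 22.8195
Index = Σ wᵢ·(p₁ᵢ/p₀ᵢ) = 17.5731 + 34.8729 + 21.6438 + 7.1776 + 11.1826 + 22.8195 = 115.2694

115.27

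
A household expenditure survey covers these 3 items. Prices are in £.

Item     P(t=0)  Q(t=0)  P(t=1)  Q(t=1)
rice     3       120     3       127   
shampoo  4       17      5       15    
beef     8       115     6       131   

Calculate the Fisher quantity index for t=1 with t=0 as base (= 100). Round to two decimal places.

Laspeyres component (base-period weights):
ΣP(t=0)Q(t=1) = 3×127 + 4×15 + 8×131 = 381 + 60 + 1048 = 1489
ΣP(t=0)Q(t=0) = 3×120 + 4×17 + 8×115 = 360 + 68 + 920 = 1348
L = 1489 / 1348 × 100 = 110.4599
Paasche component (current-period weights):
ΣP(t=1)Q(t=1) = 3×127 + 5×15 + 6×131 = 381 + 75 + 786 = 1242
ΣP(t=1)Q(t=0) = 3×120 + 5×17 + 6×115 = 360 + 85 + 690 = 1135
P = 1242 / 1135 × 100 = 109.4273
Fisher = √(L × P) = √(110.4599 × 109.4273) = 109.9424

109.94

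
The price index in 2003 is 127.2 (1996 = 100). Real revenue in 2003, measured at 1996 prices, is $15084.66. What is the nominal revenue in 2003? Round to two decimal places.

19187.69

Nominal = Real × (Index/100) = 15084.66 × (127.2/100)
        = 15084.66 × 1.272 = 19187.6875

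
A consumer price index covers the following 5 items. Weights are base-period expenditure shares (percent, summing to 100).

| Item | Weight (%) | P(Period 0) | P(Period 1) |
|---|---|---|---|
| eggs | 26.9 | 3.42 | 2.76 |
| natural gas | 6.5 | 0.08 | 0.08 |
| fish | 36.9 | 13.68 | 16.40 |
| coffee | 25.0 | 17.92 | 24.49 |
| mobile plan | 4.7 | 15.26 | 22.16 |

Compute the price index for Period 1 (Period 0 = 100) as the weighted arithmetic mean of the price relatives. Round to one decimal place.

113.4

eggs: 26.9 × (2.76/3.42) = 26.9 × 0.807018 = 21.7088
natural gas: 6.5 × (0.08/0.08) = 6.5 × 1.000000 = 6.5000
fish: 36.9 × (16.40/13.68) = 36.9 × 1.198830 = 44.2368
coffee: 25.0 × (24.49/17.92) = 25.0 × 1.366629 = 34.1657
mobile plan: 4.7 × (22.16/15.26) = 4.7 × 1.452163 = 6.8252
Index = Σ wᵢ·(p₁ᵢ/p₀ᵢ) = 21.7088 + 6.5000 + 44.2368 + 34.1657 + 6.8252 = 113.4365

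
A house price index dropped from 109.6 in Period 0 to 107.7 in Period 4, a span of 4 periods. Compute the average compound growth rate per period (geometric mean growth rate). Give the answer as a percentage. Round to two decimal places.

-0.44%

Growth factor = (107.7/109.6)^(1/4) = (0.982664)^(1/4) = 0.995638
Growth rate = 0.995638 − 1 = -0.004362 = -0.4362%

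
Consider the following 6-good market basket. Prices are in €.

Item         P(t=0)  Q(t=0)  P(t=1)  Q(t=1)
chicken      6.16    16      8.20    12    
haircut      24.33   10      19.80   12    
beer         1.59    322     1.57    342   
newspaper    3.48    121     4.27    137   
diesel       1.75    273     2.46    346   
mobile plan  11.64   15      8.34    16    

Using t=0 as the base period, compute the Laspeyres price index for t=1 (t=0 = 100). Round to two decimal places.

111.46

Laspeyres price index uses base-period quantities as weights.
ΣP(t=1)·Q(t=0) = 8.20×16 + 19.80×10 + 1.57×322 + 4.27×121 + 2.46×273 + 8.34×15 = 131.2 + 198 + 505.54 + 516.67 + 671.58 + 125.1 = 2148.09
ΣP(t=0)·Q(t=0) = 6.16×16 + 24.33×10 + 1.59×322 + 3.48×121 + 1.75×273 + 11.64×15 = 98.56 + 243.3 + 511.98 + 421.08 + 477.75 + 174.6 = 1927.27
Index = 2148.09 / 1927.27 × 100 = 111.4577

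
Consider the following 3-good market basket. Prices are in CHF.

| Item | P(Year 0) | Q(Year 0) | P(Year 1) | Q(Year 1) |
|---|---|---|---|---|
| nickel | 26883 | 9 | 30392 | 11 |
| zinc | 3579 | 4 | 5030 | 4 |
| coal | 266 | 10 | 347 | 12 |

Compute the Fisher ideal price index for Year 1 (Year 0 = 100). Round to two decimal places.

Laspeyres component (base-period weights):
ΣP(Year 1)Q(Year 0) = 30392×9 + 5030×4 + 347×10 = 273528 + 20120 + 3470 = 297118
ΣP(Year 0)Q(Year 0) = 26883×9 + 3579×4 + 266×10 = 241947 + 14316 + 2660 = 258923
L = 297118 / 258923 × 100 = 114.7515
Paasche component (current-period weights):
ΣP(Year 1)Q(Year 1) = 30392×11 + 5030×4 + 347×12 = 334312 + 20120 + 4164 = 358596
ΣP(Year 0)Q(Year 1) = 26883×11 + 3579×4 + 266×12 = 295713 + 14316 + 3192 = 313221
P = 358596 / 313221 × 100 = 114.4866
Fisher = √(L × P) = √(114.7515 × 114.4866) = 114.6190

114.62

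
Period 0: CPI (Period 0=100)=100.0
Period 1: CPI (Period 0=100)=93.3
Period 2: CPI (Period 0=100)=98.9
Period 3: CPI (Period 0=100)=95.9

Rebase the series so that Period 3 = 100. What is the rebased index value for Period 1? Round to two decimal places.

97.29

Rebased(Period 1) = 93.3 / 95.9 × 100 = 97.2888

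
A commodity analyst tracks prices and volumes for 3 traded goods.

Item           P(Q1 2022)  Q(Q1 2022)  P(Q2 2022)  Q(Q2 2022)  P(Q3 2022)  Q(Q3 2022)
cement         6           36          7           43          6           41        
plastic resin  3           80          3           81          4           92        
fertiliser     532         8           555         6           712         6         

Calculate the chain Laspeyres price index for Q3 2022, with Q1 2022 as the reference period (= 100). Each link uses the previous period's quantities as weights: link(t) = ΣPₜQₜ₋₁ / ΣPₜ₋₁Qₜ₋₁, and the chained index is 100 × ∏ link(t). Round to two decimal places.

131.15

Link Q1 2022→Q2 2022:
ΣP(Q2 2022)Q(Q1 2022) = 7×36 + 3×80 + 555×8 = 252 + 240 + 4440 = 4932
ΣP(Q1 2022)Q(Q1 2022) = 6×36 + 3×80 + 532×8 = 216 + 240 + 4256 = 4712
link = 4932/4712 = 1.046689
Link Q2 2022→Q3 2022:
ΣP(Q3 2022)Q(Q2 2022) = 6×43 + 4×81 + 712×6 = 258 + 324 + 4272 = 4854
ΣP(Q2 2022)Q(Q2 2022) = 7×43 + 3×81 + 555×6 = 301 + 243 + 3330 = 3874
link = 4854/3874 = 1.252969
Chained index = 100 × 1.046689 × 1.252969 = 131.1469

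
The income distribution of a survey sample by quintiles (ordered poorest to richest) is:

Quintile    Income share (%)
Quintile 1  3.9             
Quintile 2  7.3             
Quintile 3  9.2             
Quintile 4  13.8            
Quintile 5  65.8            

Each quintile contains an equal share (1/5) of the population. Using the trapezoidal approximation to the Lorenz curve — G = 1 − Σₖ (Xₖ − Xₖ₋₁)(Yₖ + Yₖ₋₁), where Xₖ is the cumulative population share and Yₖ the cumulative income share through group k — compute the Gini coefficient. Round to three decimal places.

Cumulative income shares Yₖ: 0.0390, 0.1120, 0.2040, 0.3420, 1.0000
Σ (Xₖ−Xₖ₋₁)(Yₖ+Yₖ₋₁) = (1/5)(0.0390+0.0000) + (1/5)(0.1120+0.0390) + (1/5)(0.2040+0.1120) + (1/5)(0.3420+0.2040) + (1/5)(1.0000+0.3420)
  = 0.0078 + 0.0302 + 0.0632 + 0.1092 + 0.2684 = 0.4788
G = 1 − 0.4788 = 0.5212

0.521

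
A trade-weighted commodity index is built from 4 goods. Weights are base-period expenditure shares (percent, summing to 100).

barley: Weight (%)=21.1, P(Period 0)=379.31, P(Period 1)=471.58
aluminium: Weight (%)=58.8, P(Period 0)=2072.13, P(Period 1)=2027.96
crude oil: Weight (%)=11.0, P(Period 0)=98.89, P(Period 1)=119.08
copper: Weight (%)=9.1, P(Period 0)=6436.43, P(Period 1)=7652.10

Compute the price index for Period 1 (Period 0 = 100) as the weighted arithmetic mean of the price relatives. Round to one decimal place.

107.8

barley: 21.1 × (471.58/379.31) = 21.1 × 1.243257 = 26.2327
aluminium: 58.8 × (2027.96/2072.13) = 58.8 × 0.978684 = 57.5466
crude oil: 11.0 × (119.08/98.89) = 11.0 × 1.204166 = 13.2458
copper: 9.1 × (7652.10/6436.43) = 9.1 × 1.188873 = 10.8187
Index = Σ wᵢ·(p₁ᵢ/p₀ᵢ) = 26.2327 + 57.5466 + 13.2458 + 10.8187 = 107.8439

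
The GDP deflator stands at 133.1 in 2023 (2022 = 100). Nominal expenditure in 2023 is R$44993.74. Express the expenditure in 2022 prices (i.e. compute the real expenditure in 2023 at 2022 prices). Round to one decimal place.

33804.5

Real = Nominal ÷ (Index/100) = 44993.74 ÷ (133.1/100)
     = 44993.74 ÷ 1.331 = 33804.4628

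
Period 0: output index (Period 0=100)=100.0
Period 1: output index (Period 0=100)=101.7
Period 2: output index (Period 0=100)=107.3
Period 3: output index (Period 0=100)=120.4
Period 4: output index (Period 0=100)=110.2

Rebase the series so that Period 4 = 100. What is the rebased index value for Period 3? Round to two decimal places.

Rebased(Period 3) = 120.4 / 110.2 × 100 = 109.2559

109.26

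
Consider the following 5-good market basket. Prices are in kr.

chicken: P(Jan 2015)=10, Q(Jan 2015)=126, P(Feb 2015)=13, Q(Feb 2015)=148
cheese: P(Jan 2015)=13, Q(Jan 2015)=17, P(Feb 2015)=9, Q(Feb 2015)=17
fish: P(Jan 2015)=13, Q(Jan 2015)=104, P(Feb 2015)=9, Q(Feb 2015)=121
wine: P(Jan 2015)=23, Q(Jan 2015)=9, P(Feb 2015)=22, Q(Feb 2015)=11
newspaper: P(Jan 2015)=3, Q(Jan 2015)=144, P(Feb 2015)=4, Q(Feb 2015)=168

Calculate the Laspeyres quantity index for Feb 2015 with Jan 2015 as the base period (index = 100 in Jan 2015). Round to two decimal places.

116.10

Laspeyres quantity index uses base-period prices as weights.
ΣP(Jan 2015)·Q(Feb 2015) = 10×148 + 13×17 + 13×121 + 23×11 + 3×168 = 1480 + 221 + 1573 + 253 + 504 = 4031
ΣP(Jan 2015)·Q(Jan 2015) = 10×126 + 13×17 + 13×104 + 23×9 + 3×144 = 1260 + 221 + 1352 + 207 + 432 = 3472
Index = 4031 / 3472 × 100 = 116.1002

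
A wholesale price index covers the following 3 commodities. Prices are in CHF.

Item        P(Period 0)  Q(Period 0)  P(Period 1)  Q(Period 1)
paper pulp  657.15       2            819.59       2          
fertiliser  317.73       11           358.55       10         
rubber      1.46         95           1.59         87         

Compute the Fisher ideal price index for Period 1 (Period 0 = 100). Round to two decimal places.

Laspeyres component (base-period weights):
ΣP(Period 1)Q(Period 0) = 819.59×2 + 358.55×11 + 1.59×95 = 1639.18 + 3944.05 + 151.05 = 5734.28
ΣP(Period 0)Q(Period 0) = 657.15×2 + 317.73×11 + 1.46×95 = 1314.3 + 3495.03 + 138.7 = 4948.03
L = 5734.28 / 4948.03 × 100 = 115.8902
Paasche component (current-period weights):
ΣP(Period 1)Q(Period 1) = 819.59×2 + 358.55×10 + 1.59×87 = 1639.18 + 3585.5 + 138.33 = 5363.01
ΣP(Period 0)Q(Period 1) = 657.15×2 + 317.73×10 + 1.46×87 = 1314.3 + 3177.3 + 127.02 = 4618.62
P = 5363.01 / 4618.62 × 100 = 116.1172
Fisher = √(L × P) = √(115.8902 × 116.1172) = 116.0036

116.00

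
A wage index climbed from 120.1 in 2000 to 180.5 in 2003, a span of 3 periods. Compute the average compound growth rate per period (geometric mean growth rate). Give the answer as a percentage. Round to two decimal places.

14.55%

Growth factor = (180.5/120.1)^(1/3) = (1.502914)^(1/3) = 1.145455
Growth rate = 1.145455 − 1 = 0.145455 = 14.5455%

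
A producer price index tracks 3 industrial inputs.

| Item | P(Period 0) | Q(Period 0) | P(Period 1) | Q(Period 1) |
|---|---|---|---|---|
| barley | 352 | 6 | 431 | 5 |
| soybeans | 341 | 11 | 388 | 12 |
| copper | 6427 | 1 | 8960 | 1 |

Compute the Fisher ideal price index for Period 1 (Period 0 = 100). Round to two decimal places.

Laspeyres component (base-period weights):
ΣP(Period 1)Q(Period 0) = 431×6 + 388×11 + 8960×1 = 2586 + 4268 + 8960 = 15814
ΣP(Period 0)Q(Period 0) = 352×6 + 341×11 + 6427×1 = 2112 + 3751 + 6427 = 12290
L = 15814 / 12290 × 100 = 128.6737
Paasche component (current-period weights):
ΣP(Period 1)Q(Period 1) = 431×5 + 388×12 + 8960×1 = 2155 + 4656 + 8960 = 15771
ΣP(Period 0)Q(Period 1) = 352×5 + 341×12 + 6427×1 = 1760 + 4092 + 6427 = 12279
P = 15771 / 12279 × 100 = 128.4388
Fisher = √(L × P) = √(128.6737 × 128.4388) = 128.5562

128.56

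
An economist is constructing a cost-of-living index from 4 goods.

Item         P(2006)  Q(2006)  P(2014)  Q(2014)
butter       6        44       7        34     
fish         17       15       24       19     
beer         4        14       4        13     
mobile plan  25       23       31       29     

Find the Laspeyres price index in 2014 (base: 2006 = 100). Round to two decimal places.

Laspeyres price index uses base-period quantities as weights.
ΣP(2014)·Q(2006) = 7×44 + 24×15 + 4×14 + 31×23 = 308 + 360 + 56 + 713 = 1437
ΣP(2006)·Q(2006) = 6×44 + 17×15 + 4×14 + 25×23 = 264 + 255 + 56 + 575 = 1150
Index = 1437 / 1150 × 100 = 124.9565

124.96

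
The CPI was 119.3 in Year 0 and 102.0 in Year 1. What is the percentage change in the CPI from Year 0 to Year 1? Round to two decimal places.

Change = (102.0 − 119.3) / 119.3 × 100
       = -17.3 / 119.3 × 100 = -14.5013%

-14.50%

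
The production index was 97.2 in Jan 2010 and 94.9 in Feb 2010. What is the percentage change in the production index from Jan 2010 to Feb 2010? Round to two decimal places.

Change = (94.9 − 97.2) / 97.2 × 100
       = -2.3 / 97.2 × 100 = -2.3663%

-2.37%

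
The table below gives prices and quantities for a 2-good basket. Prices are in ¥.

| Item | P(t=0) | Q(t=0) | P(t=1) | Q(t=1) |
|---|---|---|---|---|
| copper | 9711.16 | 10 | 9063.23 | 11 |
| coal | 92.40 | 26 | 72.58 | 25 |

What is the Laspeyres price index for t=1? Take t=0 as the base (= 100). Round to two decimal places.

92.97

Laspeyres price index uses base-period quantities as weights.
ΣP(t=1)·Q(t=0) = 9063.23×10 + 72.58×26 = 90632.3 + 1887.08 = 92519.38
ΣP(t=0)·Q(t=0) = 9711.16×10 + 92.40×26 = 97111.6 + 2402.4 = 99514
Index = 92519.38 / 99514 × 100 = 92.9712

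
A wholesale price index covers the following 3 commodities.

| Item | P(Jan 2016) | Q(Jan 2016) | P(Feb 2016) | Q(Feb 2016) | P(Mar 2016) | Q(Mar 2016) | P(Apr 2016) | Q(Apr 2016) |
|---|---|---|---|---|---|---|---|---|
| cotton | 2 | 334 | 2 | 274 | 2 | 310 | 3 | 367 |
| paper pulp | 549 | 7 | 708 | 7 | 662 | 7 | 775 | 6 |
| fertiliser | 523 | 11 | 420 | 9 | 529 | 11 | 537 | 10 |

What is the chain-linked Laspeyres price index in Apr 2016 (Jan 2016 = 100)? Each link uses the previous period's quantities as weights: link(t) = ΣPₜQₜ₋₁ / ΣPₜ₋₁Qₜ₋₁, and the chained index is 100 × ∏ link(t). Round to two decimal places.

Link Jan 2016→Feb 2016:
ΣP(Feb 2016)Q(Jan 2016) = 2×334 + 708×7 + 420×11 = 668 + 4956 + 4620 = 10244
ΣP(Jan 2016)Q(Jan 2016) = 2×334 + 549×7 + 523×11 = 668 + 3843 + 5753 = 10264
link = 10244/10264 = 0.998051
Link Feb 2016→Mar 2016:
ΣP(Mar 2016)Q(Feb 2016) = 2×274 + 662×7 + 529×9 = 548 + 4634 + 4761 = 9943
ΣP(Feb 2016)Q(Feb 2016) = 2×274 + 708×7 + 420×9 = 548 + 4956 + 3780 = 9284
link = 9943/9284 = 1.070982
Link Mar 2016→Apr 2016:
ΣP(Apr 2016)Q(Mar 2016) = 3×310 + 775×7 + 537×11 = 930 + 5425 + 5907 = 12262
ΣP(Mar 2016)Q(Mar 2016) = 2×310 + 662×7 + 529×11 = 620 + 4634 + 5819 = 11073
link = 12262/11073 = 1.107378
Chained index = 100 × 0.998051 × 1.070982 × 1.107378 = 118.3672

118.37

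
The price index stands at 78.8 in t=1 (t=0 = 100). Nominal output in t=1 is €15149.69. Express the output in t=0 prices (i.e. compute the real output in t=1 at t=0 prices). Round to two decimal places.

Real = Nominal ÷ (Index/100) = 15149.69 ÷ (78.8/100)
     = 15149.69 ÷ 0.788 = 19225.4949

19225.49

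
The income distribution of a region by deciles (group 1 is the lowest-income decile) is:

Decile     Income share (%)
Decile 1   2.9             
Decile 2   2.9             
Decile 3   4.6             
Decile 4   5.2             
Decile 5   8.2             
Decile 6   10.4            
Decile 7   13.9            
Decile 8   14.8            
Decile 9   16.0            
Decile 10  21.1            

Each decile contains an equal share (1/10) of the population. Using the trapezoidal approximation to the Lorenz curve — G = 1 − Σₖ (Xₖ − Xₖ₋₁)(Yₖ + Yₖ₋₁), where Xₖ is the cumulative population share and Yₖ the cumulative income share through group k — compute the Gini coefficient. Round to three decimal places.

Cumulative income shares Yₖ: 0.0290, 0.0580, 0.1040, 0.1560, 0.2380, 0.3420, 0.4810, 0.6290, 0.7890, 1.0000
Σ (Xₖ−Xₖ₋₁)(Yₖ+Yₖ₋₁) = (1/10)(0.0290+0.0000) + (1/10)(0.0580+0.0290) + (1/10)(0.1040+0.0580) + (1/10)(0.1560+0.1040) + (1/10)(0.2380+0.1560) + (1/10)(0.3420+0.2380) + (1/10)(0.4810+0.3420) + (1/10)(0.6290+0.4810) + (1/10)(0.7890+0.6290) + (1/10)(1.0000+0.7890)
  = 0.0029 + 0.0087 + 0.0162 + 0.0260 + 0.0394 + 0.0580 + 0.0823 + 0.1110 + 0.1418 + 0.1789 = 0.6652
G = 1 − 0.6652 = 0.3348

0.335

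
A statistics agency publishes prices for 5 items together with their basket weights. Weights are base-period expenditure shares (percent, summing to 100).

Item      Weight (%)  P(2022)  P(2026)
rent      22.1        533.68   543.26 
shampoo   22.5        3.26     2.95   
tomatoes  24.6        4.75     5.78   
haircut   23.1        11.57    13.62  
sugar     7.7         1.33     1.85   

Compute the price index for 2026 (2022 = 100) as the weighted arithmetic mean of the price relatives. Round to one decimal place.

110.7

rent: 22.1 × (543.26/533.68) = 22.1 × 1.017951 = 22.4967
shampoo: 22.5 × (2.95/3.26) = 22.5 × 0.904908 = 20.3604
tomatoes: 24.6 × (5.78/4.75) = 24.6 × 1.216842 = 29.9343
haircut: 23.1 × (13.62/11.57) = 23.1 × 1.177182 = 27.1929
sugar: 7.7 × (1.85/1.33) = 7.7 × 1.390977 = 10.7105
Index = Σ wᵢ·(p₁ᵢ/p₀ᵢ) = 22.4967 + 20.3604 + 29.9343 + 27.1929 + 10.7105 = 110.6949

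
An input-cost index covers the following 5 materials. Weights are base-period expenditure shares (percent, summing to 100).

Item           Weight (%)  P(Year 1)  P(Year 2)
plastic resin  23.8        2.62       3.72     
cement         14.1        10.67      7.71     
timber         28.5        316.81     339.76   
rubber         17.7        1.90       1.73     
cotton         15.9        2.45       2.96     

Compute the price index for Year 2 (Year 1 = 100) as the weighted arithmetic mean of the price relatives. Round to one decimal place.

plastic resin: 23.8 × (3.72/2.62) = 23.8 × 1.419847 = 33.7924
cement: 14.1 × (7.71/10.67) = 14.1 × 0.722587 = 10.1885
timber: 28.5 × (339.76/316.81) = 28.5 × 1.072441 = 30.5646
rubber: 17.7 × (1.73/1.90) = 17.7 × 0.910526 = 16.1163
cotton: 15.9 × (2.96/2.45) = 15.9 × 1.208163 = 19.2098
Index = Σ wᵢ·(p₁ᵢ/p₀ᵢ) = 33.7924 + 10.1885 + 30.5646 + 16.1163 + 19.2098 = 109.8715

109.9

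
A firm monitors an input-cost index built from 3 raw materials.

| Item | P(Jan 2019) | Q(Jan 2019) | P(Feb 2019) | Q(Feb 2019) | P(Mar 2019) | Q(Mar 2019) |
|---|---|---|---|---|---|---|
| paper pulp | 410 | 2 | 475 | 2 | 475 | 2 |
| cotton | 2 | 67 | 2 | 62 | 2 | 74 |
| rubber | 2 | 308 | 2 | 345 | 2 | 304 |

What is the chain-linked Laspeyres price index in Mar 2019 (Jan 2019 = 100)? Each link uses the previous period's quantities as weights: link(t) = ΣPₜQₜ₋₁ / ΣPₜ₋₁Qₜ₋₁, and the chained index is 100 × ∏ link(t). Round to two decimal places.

Link Jan 2019→Feb 2019:
ΣP(Feb 2019)Q(Jan 2019) = 475×2 + 2×67 + 2×308 = 950 + 134 + 616 = 1700
ΣP(Jan 2019)Q(Jan 2019) = 410×2 + 2×67 + 2×308 = 820 + 134 + 616 = 1570
link = 1700/1570 = 1.082803
Link Feb 2019→Mar 2019:
ΣP(Mar 2019)Q(Feb 2019) = 475×2 + 2×62 + 2×345 = 950 + 124 + 690 = 1764
ΣP(Feb 2019)Q(Feb 2019) = 475×2 + 2×62 + 2×345 = 950 + 124 + 690 = 1764
link = 1764/1764 = 1.000000
Chained index = 100 × 1.082803 × 1.000000 = 108.2803

108.28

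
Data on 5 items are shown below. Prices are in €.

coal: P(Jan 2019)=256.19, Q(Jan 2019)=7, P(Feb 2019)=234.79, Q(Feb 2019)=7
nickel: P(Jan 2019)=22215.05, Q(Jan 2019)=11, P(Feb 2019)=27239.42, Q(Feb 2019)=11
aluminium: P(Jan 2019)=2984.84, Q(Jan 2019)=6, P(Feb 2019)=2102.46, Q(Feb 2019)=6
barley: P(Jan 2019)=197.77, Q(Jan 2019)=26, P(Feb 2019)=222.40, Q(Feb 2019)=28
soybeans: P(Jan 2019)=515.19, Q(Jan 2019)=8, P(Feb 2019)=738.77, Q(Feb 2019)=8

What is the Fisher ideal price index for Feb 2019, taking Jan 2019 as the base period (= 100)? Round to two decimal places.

Laspeyres component (base-period weights):
ΣP(Feb 2019)Q(Jan 2019) = 234.79×7 + 27239.42×11 + 2102.46×6 + 222.40×26 + 738.77×8 = 1643.53 + 299633.62 + 12614.76 + 5782.4 + 5910.16 = 325584.47
ΣP(Jan 2019)Q(Jan 2019) = 256.19×7 + 22215.05×11 + 2984.84×6 + 197.77×26 + 515.19×8 = 1793.33 + 244365.55 + 17909.04 + 5142.02 + 4121.52 = 273331.46
L = 325584.47 / 273331.46 × 100 = 119.1171
Paasche component (current-period weights):
ΣP(Feb 2019)Q(Feb 2019) = 234.79×7 + 27239.42×11 + 2102.46×6 + 222.40×28 + 738.77×8 = 1643.53 + 299633.62 + 12614.76 + 6227.2 + 5910.16 = 326029.27
ΣP(Jan 2019)Q(Feb 2019) = 256.19×7 + 22215.05×11 + 2984.84×6 + 197.77×28 + 515.19×8 = 1793.33 + 244365.55 + 17909.04 + 5537.56 + 4121.52 = 273727
P = 326029.27 / 273727 × 100 = 119.1075
Fisher = √(L × P) = √(119.1171 × 119.1075) = 119.1123

119.11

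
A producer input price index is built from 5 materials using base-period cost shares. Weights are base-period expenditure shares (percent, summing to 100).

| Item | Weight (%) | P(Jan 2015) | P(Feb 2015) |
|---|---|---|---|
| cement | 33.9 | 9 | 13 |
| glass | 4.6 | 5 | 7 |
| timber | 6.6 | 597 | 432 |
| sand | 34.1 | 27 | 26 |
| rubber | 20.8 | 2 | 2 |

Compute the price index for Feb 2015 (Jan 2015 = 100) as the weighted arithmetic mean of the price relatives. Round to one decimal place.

113.8

cement: 33.9 × (13/9) = 33.9 × 1.444444 = 48.9667
glass: 4.6 × (7/5) = 4.6 × 1.400000 = 6.4400
timber: 6.6 × (432/597) = 6.6 × 0.723618 = 4.7759
sand: 34.1 × (26/27) = 34.1 × 0.962963 = 32.8370
rubber: 20.8 × (2/2) = 20.8 × 1.000000 = 20.8000
Index = Σ wᵢ·(p₁ᵢ/p₀ᵢ) = 48.9667 + 6.4400 + 4.7759 + 32.8370 + 20.8000 = 113.8196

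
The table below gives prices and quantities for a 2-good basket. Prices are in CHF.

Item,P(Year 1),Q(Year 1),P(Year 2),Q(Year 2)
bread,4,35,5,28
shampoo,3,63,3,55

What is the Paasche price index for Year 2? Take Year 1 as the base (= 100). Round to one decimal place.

Paasche price index uses current-period quantities as weights.
ΣP(Year 2)·Q(Year 2) = 5×28 + 3×55 = 140 + 165 = 305
ΣP(Year 1)·Q(Year 2) = 4×28 + 3×55 = 112 + 165 = 277
Index = 305 / 277 × 100 = 110.1083

110.1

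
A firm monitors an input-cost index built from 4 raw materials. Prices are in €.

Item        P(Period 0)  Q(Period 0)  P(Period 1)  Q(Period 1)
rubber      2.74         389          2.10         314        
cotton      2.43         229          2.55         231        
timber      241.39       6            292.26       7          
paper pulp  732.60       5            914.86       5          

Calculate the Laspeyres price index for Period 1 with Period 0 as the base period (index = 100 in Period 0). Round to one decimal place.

114.8

Laspeyres price index uses base-period quantities as weights.
ΣP(Period 1)·Q(Period 0) = 2.10×389 + 2.55×229 + 292.26×6 + 914.86×5 = 816.9 + 583.95 + 1753.56 + 4574.3 = 7728.71
ΣP(Period 0)·Q(Period 0) = 2.74×389 + 2.43×229 + 241.39×6 + 732.60×5 = 1065.86 + 556.47 + 1448.34 + 3663 = 6733.67
Index = 7728.71 / 6733.67 × 100 = 114.7771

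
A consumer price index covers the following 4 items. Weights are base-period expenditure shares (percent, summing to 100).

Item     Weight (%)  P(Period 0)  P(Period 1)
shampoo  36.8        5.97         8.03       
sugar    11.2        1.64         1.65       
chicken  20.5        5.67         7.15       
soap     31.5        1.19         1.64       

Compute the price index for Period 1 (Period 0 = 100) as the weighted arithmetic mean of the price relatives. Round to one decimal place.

130.0

shampoo: 36.8 × (8.03/5.97) = 36.8 × 1.345059 = 49.4982
sugar: 11.2 × (1.65/1.64) = 11.2 × 1.006098 = 11.2683
chicken: 20.5 × (7.15/5.67) = 20.5 × 1.261023 = 25.8510
soap: 31.5 × (1.64/1.19) = 31.5 × 1.378151 = 43.4118
Index = Σ wᵢ·(p₁ᵢ/p₀ᵢ) = 49.4982 + 11.2683 + 25.8510 + 43.4118 = 130.0292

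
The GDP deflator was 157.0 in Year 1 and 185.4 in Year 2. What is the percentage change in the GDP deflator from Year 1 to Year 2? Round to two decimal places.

18.09%

Change = (185.4 − 157.0) / 157.0 × 100
       = 28.4 / 157.0 × 100 = 18.0892%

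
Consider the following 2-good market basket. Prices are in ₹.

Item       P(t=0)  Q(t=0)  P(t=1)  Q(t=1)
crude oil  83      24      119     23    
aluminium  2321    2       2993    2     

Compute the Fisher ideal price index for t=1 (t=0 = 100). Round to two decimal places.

Laspeyres component (base-period weights):
ΣP(t=1)Q(t=0) = 119×24 + 2993×2 = 2856 + 5986 = 8842
ΣP(t=0)Q(t=0) = 83×24 + 2321×2 = 1992 + 4642 = 6634
L = 8842 / 6634 × 100 = 133.2831
Paasche component (current-period weights):
ΣP(t=1)Q(t=1) = 119×23 + 2993×2 = 2737 + 5986 = 8723
ΣP(t=0)Q(t=1) = 83×23 + 2321×2 = 1909 + 4642 = 6551
P = 8723 / 6551 × 100 = 133.1552
Fisher = √(L × P) = √(133.2831 × 133.1552) = 133.2191

133.22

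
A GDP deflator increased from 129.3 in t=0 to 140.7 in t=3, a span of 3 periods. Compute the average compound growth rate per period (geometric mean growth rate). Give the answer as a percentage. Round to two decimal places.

Growth factor = (140.7/129.3)^(1/3) = (1.088167)^(1/3) = 1.028565
Growth rate = 1.028565 − 1 = 0.028565 = 2.8565%

2.86%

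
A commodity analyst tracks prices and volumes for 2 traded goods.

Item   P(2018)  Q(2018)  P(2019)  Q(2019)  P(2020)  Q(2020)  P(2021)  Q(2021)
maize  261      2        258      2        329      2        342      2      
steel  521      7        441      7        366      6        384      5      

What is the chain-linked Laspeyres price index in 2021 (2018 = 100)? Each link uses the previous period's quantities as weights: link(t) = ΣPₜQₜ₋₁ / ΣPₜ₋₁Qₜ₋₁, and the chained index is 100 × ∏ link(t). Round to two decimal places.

80.86

Link 2018→2019:
ΣP(2019)Q(2018) = 258×2 + 441×7 = 516 + 3087 = 3603
ΣP(2018)Q(2018) = 261×2 + 521×7 = 522 + 3647 = 4169
link = 3603/4169 = 0.864236
Link 2019→2020:
ΣP(2020)Q(2019) = 329×2 + 366×7 = 658 + 2562 = 3220
ΣP(2019)Q(2019) = 258×2 + 441×7 = 516 + 3087 = 3603
link = 3220/3603 = 0.893700
Link 2020→2021:
ΣP(2021)Q(2020) = 342×2 + 384×6 = 684 + 2304 = 2988
ΣP(2020)Q(2020) = 329×2 + 366×6 = 658 + 2196 = 2854
link = 2988/2854 = 1.046952
Chained index = 100 × 0.864236 × 0.893700 × 1.046952 = 80.8631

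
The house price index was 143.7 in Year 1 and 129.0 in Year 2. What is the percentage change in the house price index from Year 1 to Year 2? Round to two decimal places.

-10.23%

Change = (129.0 − 143.7) / 143.7 × 100
       = -14.7 / 143.7 × 100 = -10.2296%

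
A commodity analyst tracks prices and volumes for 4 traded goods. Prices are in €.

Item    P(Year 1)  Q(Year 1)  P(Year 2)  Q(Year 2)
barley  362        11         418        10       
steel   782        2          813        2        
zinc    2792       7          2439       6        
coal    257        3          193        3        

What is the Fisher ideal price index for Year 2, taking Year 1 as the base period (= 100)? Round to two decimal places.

Laspeyres component (base-period weights):
ΣP(Year 2)Q(Year 1) = 418×11 + 813×2 + 2439×7 + 193×3 = 4598 + 1626 + 17073 + 579 = 23876
ΣP(Year 1)Q(Year 1) = 362×11 + 782×2 + 2792×7 + 257×3 = 3982 + 1564 + 19544 + 771 = 25861
L = 23876 / 25861 × 100 = 92.3243
Paasche component (current-period weights):
ΣP(Year 2)Q(Year 2) = 418×10 + 813×2 + 2439×6 + 193×3 = 4180 + 1626 + 14634 + 579 = 21019
ΣP(Year 1)Q(Year 2) = 362×10 + 782×2 + 2792×6 + 257×3 = 3620 + 1564 + 16752 + 771 = 22707
P = 21019 / 22707 × 100 = 92.5662
Fisher = √(L × P) = √(92.3243 × 92.5662) = 92.4452

92.45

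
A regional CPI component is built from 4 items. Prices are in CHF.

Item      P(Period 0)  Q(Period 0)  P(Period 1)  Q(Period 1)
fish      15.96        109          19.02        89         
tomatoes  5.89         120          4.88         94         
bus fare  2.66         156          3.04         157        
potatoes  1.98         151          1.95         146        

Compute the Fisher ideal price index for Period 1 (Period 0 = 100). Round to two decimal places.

108.57

Laspeyres component (base-period weights):
ΣP(Period 1)Q(Period 0) = 19.02×109 + 4.88×120 + 3.04×156 + 1.95×151 = 2073.18 + 585.6 + 474.24 + 294.45 = 3427.47
ΣP(Period 0)Q(Period 0) = 15.96×109 + 5.89×120 + 2.66×156 + 1.98×151 = 1739.64 + 706.8 + 414.96 + 298.98 = 3160.38
L = 3427.47 / 3160.38 × 100 = 108.4512
Paasche component (current-period weights):
ΣP(Period 1)Q(Period 1) = 19.02×89 + 4.88×94 + 3.04×157 + 1.95×146 = 1692.78 + 458.72 + 477.28 + 284.7 = 2913.48
ΣP(Period 0)Q(Period 1) = 15.96×89 + 5.89×94 + 2.66×157 + 1.98×146 = 1420.44 + 553.66 + 417.62 + 289.08 = 2680.8
P = 2913.48 / 2680.8 × 100 = 108.6795
Fisher = √(L × P) = √(108.4512 × 108.6795) = 108.5653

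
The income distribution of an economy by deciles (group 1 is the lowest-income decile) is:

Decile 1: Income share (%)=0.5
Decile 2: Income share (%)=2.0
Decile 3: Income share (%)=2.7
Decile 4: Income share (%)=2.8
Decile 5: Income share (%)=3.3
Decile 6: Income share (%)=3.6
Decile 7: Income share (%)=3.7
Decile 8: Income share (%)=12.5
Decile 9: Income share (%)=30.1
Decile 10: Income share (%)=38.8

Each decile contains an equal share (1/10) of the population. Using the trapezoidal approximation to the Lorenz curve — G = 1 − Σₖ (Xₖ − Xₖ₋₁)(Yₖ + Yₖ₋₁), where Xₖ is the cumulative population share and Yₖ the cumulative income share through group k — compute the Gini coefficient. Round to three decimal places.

0.593

Cumulative income shares Yₖ: 0.0050, 0.0250, 0.0520, 0.0800, 0.1130, 0.1490, 0.1860, 0.3110, 0.6120, 1.0000
Σ (Xₖ−Xₖ₋₁)(Yₖ+Yₖ₋₁) = (1/10)(0.0050+0.0000) + (1/10)(0.0250+0.0050) + (1/10)(0.0520+0.0250) + (1/10)(0.0800+0.0520) + (1/10)(0.1130+0.0800) + (1/10)(0.1490+0.1130) + (1/10)(0.1860+0.1490) + (1/10)(0.3110+0.1860) + (1/10)(0.6120+0.3110) + (1/10)(1.0000+0.6120)
  = 0.0005 + 0.0030 + 0.0077 + 0.0132 + 0.0193 + 0.0262 + 0.0335 + 0.0497 + 0.0923 + 0.1612 = 0.4066
G = 1 − 0.4066 = 0.5934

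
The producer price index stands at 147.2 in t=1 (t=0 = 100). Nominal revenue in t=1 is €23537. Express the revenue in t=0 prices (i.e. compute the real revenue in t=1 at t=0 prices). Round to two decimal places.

Real = Nominal ÷ (Index/100) = 23537 ÷ (147.2/100)
     = 23537 ÷ 1.472 = 15989.8098

15989.81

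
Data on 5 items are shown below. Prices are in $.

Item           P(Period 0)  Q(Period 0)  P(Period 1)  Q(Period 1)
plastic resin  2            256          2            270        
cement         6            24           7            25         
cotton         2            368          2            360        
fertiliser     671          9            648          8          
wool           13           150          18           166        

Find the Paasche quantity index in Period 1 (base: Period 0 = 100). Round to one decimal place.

Paasche quantity index uses current-period prices as weights.
ΣP(Period 1)·Q(Period 1) = 2×270 + 7×25 + 2×360 + 648×8 + 18×166 = 540 + 175 + 720 + 5184 + 2988 = 9607
ΣP(Period 1)·Q(Period 0) = 2×256 + 7×24 + 2×368 + 648×9 + 18×150 = 512 + 168 + 736 + 5832 + 2700 = 9948
Index = 9607 / 9948 × 100 = 96.5722

96.6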